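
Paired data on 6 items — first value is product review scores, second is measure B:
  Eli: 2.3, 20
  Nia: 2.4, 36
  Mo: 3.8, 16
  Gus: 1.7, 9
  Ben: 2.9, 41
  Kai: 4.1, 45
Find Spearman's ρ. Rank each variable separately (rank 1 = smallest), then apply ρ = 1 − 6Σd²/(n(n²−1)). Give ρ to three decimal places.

0.657

Ranks of variable 1: 2, 3, 5, 1, 4, 6
Ranks of variable 2: 3, 4, 2, 1, 5, 6
d = r₁ − r₂: -1, -1, 3, 0, -1, 0
d²: 1, 1, 9, 0, 1, 0; Σd² = 12
ρ = 1 − 6·12/(6·35) = 1 − 72/210 = 0.657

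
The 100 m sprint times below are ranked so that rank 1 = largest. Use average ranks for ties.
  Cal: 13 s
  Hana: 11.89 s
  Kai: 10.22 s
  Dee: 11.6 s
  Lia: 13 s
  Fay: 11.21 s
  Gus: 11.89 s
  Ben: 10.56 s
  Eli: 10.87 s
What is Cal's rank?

Sorted (descending): 13, 13, 11.89, 11.89, 11.6, 11.21, 10.87, 10.56, 10.22
The 2 values of 13 occupy positions 1–2 → average rank (1+2)/2 = 1.5.
The 2 values of 11.89 occupy positions 3–4 → average rank (3+4)/2 = 3.5.
Cal has value 13 s → rank 1.5.

1.5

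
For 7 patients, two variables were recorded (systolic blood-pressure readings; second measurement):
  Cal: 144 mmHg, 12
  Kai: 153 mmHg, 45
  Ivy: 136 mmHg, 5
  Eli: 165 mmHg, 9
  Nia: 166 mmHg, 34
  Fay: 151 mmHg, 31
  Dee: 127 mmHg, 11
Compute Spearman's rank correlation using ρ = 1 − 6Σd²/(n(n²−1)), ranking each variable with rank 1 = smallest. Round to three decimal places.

0.500

Ranks of variable 1: 3, 5, 2, 6, 7, 4, 1
Ranks of variable 2: 4, 7, 1, 2, 6, 5, 3
d = r₁ − r₂: -1, -2, 1, 4, 1, -1, -2
d²: 1, 4, 1, 16, 1, 1, 4; Σd² = 28
ρ = 1 − 6·28/(7·48) = 1 − 168/336 = 0.500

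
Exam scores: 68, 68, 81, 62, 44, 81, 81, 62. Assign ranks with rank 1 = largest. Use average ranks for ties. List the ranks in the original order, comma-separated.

4.5, 4.5, 2, 6.5, 8, 2, 2, 6.5

Sorted (descending): 81, 81, 81, 68, 68, 62, 62, 44
The 3 values of 81 occupy positions 1–3 → average rank 2.
The 2 values of 68 occupy positions 4–5 → average rank (4+5)/2 = 4.5.
The 2 values of 62 occupy positions 6–7 → average rank (6+7)/2 = 6.5.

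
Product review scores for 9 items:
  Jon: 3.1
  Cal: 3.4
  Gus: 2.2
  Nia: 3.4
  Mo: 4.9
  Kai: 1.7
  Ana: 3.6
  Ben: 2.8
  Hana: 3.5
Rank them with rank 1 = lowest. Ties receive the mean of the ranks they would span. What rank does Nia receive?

Sorted (ascending): 1.7, 2.2, 2.8, 3.1, 3.4, 3.4, 3.5, 3.6, 4.9
The 2 values of 3.4 occupy positions 5–6 → average rank (5+6)/2 = 5.5.
Nia has value 3.4 → rank 5.5.

5.5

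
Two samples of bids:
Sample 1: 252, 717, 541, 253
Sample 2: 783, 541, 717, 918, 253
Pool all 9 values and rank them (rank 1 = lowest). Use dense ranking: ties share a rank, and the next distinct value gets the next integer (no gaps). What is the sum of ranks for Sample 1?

10

Sorted (ascending): 252, 253, 253, 541, 541, 717, 717, 783, 918
The 2 values of 253 share dense rank 2.
The 2 values of 541 share dense rank 3.
The 2 values of 717 share dense rank 4.
Remaining distinct values take the next consecutive integers.
Sample 1 values → pooled ranks: 252→1, 717→4, 541→3, 253→2
Rank sum = 1 + 4 + 3 + 2 = 10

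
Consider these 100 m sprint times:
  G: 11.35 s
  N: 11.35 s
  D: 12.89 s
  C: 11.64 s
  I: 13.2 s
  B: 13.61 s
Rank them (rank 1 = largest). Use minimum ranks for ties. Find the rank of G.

5

Sorted (descending): 13.61, 13.2, 12.89, 11.64, 11.35, 11.35
The 2 values of 11.35 occupy positions 5–6 → each gets rank 5.
G has value 11.35 s → rank 5.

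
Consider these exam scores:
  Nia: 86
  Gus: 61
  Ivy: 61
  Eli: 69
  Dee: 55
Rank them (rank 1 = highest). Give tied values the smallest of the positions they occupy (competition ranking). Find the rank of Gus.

Sorted (descending): 86, 69, 61, 61, 55
The 2 values of 61 occupy positions 3–4 → each gets rank 3.
Gus has value 61 → rank 3.

3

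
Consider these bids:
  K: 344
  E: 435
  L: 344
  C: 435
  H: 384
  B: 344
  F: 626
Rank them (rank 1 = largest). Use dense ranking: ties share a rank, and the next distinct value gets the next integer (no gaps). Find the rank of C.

Sorted (descending): 626, 435, 435, 384, 344, 344, 344
The 2 values of 435 share dense rank 2.
The 3 values of 344 share dense rank 4.
Remaining distinct values take the next consecutive integers.
C has value 435 → rank 2.

2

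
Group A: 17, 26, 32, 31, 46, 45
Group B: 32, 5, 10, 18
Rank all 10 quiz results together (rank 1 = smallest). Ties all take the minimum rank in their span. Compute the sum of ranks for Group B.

14

Sorted (ascending): 5, 10, 17, 18, 26, 31, 32, 32, 45, 46
The 2 values of 32 occupy positions 7–8 → each gets rank 7.
Group B values → pooled ranks: 32→7, 5→1, 10→2, 18→4
Rank sum = 7 + 1 + 2 + 4 = 14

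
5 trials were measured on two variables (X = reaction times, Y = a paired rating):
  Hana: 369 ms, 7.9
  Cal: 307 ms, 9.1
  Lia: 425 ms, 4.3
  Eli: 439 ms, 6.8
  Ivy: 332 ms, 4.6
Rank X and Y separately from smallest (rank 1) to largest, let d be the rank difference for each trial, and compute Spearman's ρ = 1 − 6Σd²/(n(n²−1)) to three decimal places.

Ranks of variable 1: 3, 1, 4, 5, 2
Ranks of variable 2: 4, 5, 1, 3, 2
d = r₁ − r₂: -1, -4, 3, 2, 0
d²: 1, 16, 9, 4, 0; Σd² = 30
ρ = 1 − 6·30/(5·24) = 1 − 180/120 = -0.500

-0.500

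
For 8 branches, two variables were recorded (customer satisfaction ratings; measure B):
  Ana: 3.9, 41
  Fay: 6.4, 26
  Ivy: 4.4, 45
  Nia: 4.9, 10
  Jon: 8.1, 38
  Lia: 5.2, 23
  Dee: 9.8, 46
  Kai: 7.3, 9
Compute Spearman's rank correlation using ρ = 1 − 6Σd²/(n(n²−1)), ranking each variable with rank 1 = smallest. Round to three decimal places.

0.024

Ranks of variable 1: 1, 5, 2, 3, 7, 4, 8, 6
Ranks of variable 2: 6, 4, 7, 2, 5, 3, 8, 1
d = r₁ − r₂: -5, 1, -5, 1, 2, 1, 0, 5
d²: 25, 1, 25, 1, 4, 1, 0, 25; Σd² = 82
ρ = 1 − 6·82/(8·63) = 1 − 492/504 = 0.024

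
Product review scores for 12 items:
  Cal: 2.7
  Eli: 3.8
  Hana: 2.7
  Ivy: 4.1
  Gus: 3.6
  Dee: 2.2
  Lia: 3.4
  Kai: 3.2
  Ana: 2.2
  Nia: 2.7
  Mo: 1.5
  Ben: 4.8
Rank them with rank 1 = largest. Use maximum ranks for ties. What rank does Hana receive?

Sorted (descending): 4.8, 4.1, 3.8, 3.6, 3.4, 3.2, 2.7, 2.7, 2.7, 2.2, 2.2, 1.5
The 3 values of 2.7 occupy positions 7–9 → each gets rank 9.
The 2 values of 2.2 occupy positions 10–11 → each gets rank 11.
Hana has value 2.7 → rank 9.

9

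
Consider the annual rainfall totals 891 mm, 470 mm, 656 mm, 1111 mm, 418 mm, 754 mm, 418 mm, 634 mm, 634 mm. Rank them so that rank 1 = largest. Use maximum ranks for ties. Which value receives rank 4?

656

Sorted (descending): 1111, 891, 754, 656, 634, 634, 470, 418, 418
The 2 values of 634 occupy positions 5–6 → each gets rank 6.
The 2 values of 418 occupy positions 8–9 → each gets rank 9.
Rank 4 → value 656.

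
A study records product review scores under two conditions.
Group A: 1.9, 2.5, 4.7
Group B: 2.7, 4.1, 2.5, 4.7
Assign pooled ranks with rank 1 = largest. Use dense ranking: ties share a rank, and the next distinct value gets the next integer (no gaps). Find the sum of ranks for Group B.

Sorted (descending): 4.7, 4.7, 4.1, 2.7, 2.5, 2.5, 1.9
The 2 values of 4.7 share dense rank 1.
The 2 values of 2.5 share dense rank 4.
Remaining distinct values take the next consecutive integers.
Group B values → pooled ranks: 2.7→3, 4.1→2, 2.5→4, 4.7→1
Rank sum = 3 + 2 + 4 + 1 = 10

10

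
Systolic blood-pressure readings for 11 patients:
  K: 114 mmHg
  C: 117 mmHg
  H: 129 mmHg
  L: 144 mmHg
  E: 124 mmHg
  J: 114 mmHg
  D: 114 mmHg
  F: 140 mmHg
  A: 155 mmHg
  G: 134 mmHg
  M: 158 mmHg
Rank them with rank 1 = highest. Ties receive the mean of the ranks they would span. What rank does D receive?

10

Sorted (descending): 158, 155, 144, 140, 134, 129, 124, 117, 114, 114, 114
The 3 values of 114 occupy positions 9–11 → average rank 10.
D has value 114 mmHg → rank 10.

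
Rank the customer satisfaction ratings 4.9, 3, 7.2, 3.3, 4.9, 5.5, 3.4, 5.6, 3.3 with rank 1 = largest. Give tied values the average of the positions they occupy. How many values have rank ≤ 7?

6

Sorted (descending): 7.2, 5.6, 5.5, 4.9, 4.9, 3.4, 3.3, 3.3, 3
The 2 values of 4.9 occupy positions 4–5 → average rank (4+5)/2 = 4.5.
The 2 values of 3.3 occupy positions 7–8 → average rank (7+8)/2 = 7.5.
Ranks ≤ 7: {1, 2, 3, 4.5, 4.5, 6} → 6 values.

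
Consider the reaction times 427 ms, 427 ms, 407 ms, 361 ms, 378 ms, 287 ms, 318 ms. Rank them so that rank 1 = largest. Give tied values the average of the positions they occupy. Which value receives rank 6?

Sorted (descending): 427, 427, 407, 378, 361, 318, 287
The 2 values of 427 occupy positions 1–2 → average rank (1+2)/2 = 1.5.
Rank 6 → value 318.

318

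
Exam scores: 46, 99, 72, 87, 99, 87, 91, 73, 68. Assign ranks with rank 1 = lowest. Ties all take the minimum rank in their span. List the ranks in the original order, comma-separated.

Sorted (ascending): 46, 68, 72, 73, 87, 87, 91, 99, 99
The 2 values of 87 occupy positions 5–6 → each gets rank 5.
The 2 values of 99 occupy positions 8–9 → each gets rank 8.

1, 8, 3, 5, 8, 5, 7, 4, 2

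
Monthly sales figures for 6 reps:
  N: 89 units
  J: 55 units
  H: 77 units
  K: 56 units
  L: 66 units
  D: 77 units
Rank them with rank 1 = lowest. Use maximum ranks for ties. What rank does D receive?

Sorted (ascending): 55, 56, 66, 77, 77, 89
The 2 values of 77 occupy positions 4–5 → each gets rank 5.
D has value 77 units → rank 5.

5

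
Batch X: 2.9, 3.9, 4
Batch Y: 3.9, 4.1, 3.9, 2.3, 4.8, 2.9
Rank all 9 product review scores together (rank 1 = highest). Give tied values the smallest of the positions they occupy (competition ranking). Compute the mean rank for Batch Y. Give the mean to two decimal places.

Sorted (descending): 4.8, 4.1, 4, 3.9, 3.9, 3.9, 2.9, 2.9, 2.3
The 3 values of 3.9 occupy positions 4–6 → each gets rank 4.
The 2 values of 2.9 occupy positions 7–8 → each gets rank 7.
Batch Y values → pooled ranks: 3.9→4, 4.1→2, 3.9→4, 2.3→9, 4.8→1, 2.9→7
Mean rank = (4 + 2 + 4 + 9 + 1 + 7) / 6 = 4.50

4.50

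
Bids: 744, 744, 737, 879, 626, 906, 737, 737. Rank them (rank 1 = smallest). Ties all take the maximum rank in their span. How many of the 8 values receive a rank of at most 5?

4

Sorted (ascending): 626, 737, 737, 737, 744, 744, 879, 906
The 3 values of 737 occupy positions 2–4 → each gets rank 4.
The 2 values of 744 occupy positions 5–6 → each gets rank 6.
Ranks ≤ 5: {1, 4, 4, 4} → 4 values.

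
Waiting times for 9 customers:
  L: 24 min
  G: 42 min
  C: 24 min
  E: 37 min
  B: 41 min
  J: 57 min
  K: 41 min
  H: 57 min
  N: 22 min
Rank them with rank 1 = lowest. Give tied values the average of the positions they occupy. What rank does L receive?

Sorted (ascending): 22, 24, 24, 37, 41, 41, 42, 57, 57
The 2 values of 24 occupy positions 2–3 → average rank (2+3)/2 = 2.5.
The 2 values of 41 occupy positions 5–6 → average rank (5+6)/2 = 5.5.
The 2 values of 57 occupy positions 8–9 → average rank (8+9)/2 = 8.5.
L has value 24 min → rank 2.5.

2.5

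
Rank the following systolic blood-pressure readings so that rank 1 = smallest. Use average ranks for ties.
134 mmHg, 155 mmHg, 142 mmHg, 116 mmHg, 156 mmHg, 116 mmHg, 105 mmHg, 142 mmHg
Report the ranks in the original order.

4, 7, 5.5, 2.5, 8, 2.5, 1, 5.5

Sorted (ascending): 105, 116, 116, 134, 142, 142, 155, 156
The 2 values of 116 occupy positions 2–3 → average rank (2+3)/2 = 2.5.
The 2 values of 142 occupy positions 5–6 → average rank (5+6)/2 = 5.5.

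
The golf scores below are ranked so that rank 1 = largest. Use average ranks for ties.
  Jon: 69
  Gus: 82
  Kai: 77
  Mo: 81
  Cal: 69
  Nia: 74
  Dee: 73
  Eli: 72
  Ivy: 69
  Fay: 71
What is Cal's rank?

9

Sorted (descending): 82, 81, 77, 74, 73, 72, 71, 69, 69, 69
The 3 values of 69 occupy positions 8–10 → average rank 9.
Cal has value 69 → rank 9.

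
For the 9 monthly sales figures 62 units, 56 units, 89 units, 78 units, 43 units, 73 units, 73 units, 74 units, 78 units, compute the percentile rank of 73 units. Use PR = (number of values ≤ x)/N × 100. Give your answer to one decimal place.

N = 9.
Strictly below 73: 3. Equal to 73: 2.
PR = 5/9 × 100 = 55.6

55.6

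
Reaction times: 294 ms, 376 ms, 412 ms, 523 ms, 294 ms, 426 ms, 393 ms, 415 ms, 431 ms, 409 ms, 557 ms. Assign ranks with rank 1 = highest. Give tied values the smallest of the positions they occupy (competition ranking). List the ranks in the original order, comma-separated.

Sorted (descending): 557, 523, 431, 426, 415, 412, 409, 393, 376, 294, 294
The 2 values of 294 occupy positions 10–11 → each gets rank 10.

10, 9, 6, 2, 10, 4, 8, 5, 3, 7, 1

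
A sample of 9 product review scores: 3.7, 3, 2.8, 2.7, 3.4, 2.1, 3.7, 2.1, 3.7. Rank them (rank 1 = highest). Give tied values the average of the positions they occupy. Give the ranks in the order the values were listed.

2, 5, 6, 7, 4, 8.5, 2, 8.5, 2

Sorted (descending): 3.7, 3.7, 3.7, 3.4, 3, 2.8, 2.7, 2.1, 2.1
The 3 values of 3.7 occupy positions 1–3 → average rank 2.
The 2 values of 2.1 occupy positions 8–9 → average rank (8+9)/2 = 8.5.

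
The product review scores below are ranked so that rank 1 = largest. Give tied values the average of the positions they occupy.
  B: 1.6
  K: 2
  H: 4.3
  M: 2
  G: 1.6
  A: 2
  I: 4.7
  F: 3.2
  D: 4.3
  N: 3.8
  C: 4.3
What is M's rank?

Sorted (descending): 4.7, 4.3, 4.3, 4.3, 3.8, 3.2, 2, 2, 2, 1.6, 1.6
The 3 values of 4.3 occupy positions 2–4 → average rank 3.
The 3 values of 2 occupy positions 7–9 → average rank 8.
The 2 values of 1.6 occupy positions 10–11 → average rank (10+11)/2 = 10.5.
M has value 2 → rank 8.

8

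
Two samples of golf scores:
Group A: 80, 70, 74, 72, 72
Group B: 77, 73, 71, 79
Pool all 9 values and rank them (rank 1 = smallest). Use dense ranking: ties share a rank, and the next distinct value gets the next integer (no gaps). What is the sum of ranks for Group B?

Sorted (ascending): 70, 71, 72, 72, 73, 74, 77, 79, 80
The 2 values of 72 share dense rank 3.
Remaining distinct values take the next consecutive integers.
Group B values → pooled ranks: 77→6, 73→4, 71→2, 79→7
Rank sum = 6 + 4 + 2 + 7 = 19

19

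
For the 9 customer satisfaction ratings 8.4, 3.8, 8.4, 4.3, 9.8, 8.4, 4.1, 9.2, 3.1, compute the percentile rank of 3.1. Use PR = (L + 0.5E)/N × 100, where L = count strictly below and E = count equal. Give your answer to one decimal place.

N = 9.
Strictly below 3.1: 0. Equal to 3.1: 1.
PR = (0 + 0.5·1)/9 × 100 = 5.6

5.6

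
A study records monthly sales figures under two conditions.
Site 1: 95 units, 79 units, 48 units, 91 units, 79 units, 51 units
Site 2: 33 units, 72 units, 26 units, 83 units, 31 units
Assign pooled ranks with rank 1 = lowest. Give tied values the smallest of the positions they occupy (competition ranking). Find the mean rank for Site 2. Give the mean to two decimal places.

Sorted (ascending): 26, 31, 33, 48, 51, 72, 79, 79, 83, 91, 95
The 2 values of 79 occupy positions 7–8 → each gets rank 7.
Site 2 values → pooled ranks: 33→3, 72→6, 26→1, 83→9, 31→2
Mean rank = (3 + 6 + 1 + 9 + 2) / 5 = 4.20

4.20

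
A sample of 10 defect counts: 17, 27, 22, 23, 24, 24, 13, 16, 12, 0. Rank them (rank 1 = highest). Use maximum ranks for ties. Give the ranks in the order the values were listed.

6, 1, 5, 4, 3, 3, 8, 7, 9, 10

Sorted (descending): 27, 24, 24, 23, 22, 17, 16, 13, 12, 0
The 2 values of 24 occupy positions 2–3 → each gets rank 3.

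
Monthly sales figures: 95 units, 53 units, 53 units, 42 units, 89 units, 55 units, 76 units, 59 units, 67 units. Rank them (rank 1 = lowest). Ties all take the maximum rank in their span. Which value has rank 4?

55

Sorted (ascending): 42, 53, 53, 55, 59, 67, 76, 89, 95
The 2 values of 53 occupy positions 2–3 → each gets rank 3.
Rank 4 → value 55.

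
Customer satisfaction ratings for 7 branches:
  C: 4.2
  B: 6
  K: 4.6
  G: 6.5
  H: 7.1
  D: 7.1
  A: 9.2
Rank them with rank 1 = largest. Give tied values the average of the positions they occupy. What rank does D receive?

2.5

Sorted (descending): 9.2, 7.1, 7.1, 6.5, 6, 4.6, 4.2
The 2 values of 7.1 occupy positions 2–3 → average rank (2+3)/2 = 2.5.
D has value 7.1 → rank 2.5.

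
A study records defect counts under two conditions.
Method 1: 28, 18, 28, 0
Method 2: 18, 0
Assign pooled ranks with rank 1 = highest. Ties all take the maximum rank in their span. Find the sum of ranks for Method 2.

10

Sorted (descending): 28, 28, 18, 18, 0, 0
The 2 values of 28 occupy positions 1–2 → each gets rank 2.
The 2 values of 18 occupy positions 3–4 → each gets rank 4.
The 2 values of 0 occupy positions 5–6 → each gets rank 6.
Method 2 values → pooled ranks: 18→4, 0→6
Rank sum = 4 + 6 = 10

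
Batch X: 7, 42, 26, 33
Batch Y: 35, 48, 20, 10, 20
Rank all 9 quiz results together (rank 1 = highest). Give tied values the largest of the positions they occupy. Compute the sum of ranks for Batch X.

Sorted (descending): 48, 42, 35, 33, 26, 20, 20, 10, 7
The 2 values of 20 occupy positions 6–7 → each gets rank 7.
Batch X values → pooled ranks: 7→9, 42→2, 26→5, 33→4
Rank sum = 9 + 2 + 5 + 4 = 20

20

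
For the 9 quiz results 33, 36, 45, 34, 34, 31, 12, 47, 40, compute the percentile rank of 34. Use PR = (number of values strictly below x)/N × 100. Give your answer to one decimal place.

N = 9.
Strictly below 34: 3. Equal to 34: 2.
PR = 3/9 × 100 = 33.3

33.3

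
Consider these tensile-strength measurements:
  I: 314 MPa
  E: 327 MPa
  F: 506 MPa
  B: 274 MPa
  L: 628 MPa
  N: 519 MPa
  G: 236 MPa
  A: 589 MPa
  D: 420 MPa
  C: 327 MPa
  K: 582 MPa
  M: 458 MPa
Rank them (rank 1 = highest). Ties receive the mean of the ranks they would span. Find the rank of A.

Sorted (descending): 628, 589, 582, 519, 506, 458, 420, 327, 327, 314, 274, 236
The 2 values of 327 occupy positions 8–9 → average rank (8+9)/2 = 8.5.
A has value 589 MPa → rank 2.

2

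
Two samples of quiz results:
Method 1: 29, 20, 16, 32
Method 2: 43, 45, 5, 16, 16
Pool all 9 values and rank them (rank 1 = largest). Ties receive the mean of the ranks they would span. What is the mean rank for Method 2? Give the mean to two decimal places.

5.20

Sorted (descending): 45, 43, 32, 29, 20, 16, 16, 16, 5
The 3 values of 16 occupy positions 6–8 → average rank 7.
Method 2 values → pooled ranks: 43→2, 45→1, 5→9, 16→7, 16→7
Mean rank = (2 + 1 + 9 + 7 + 7) / 5 = 5.20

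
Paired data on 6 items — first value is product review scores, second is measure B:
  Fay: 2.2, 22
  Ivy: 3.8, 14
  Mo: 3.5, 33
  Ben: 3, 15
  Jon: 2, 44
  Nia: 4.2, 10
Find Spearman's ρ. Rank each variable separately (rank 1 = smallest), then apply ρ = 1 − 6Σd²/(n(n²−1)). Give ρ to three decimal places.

-0.829

Ranks of variable 1: 2, 5, 4, 3, 1, 6
Ranks of variable 2: 4, 2, 5, 3, 6, 1
d = r₁ − r₂: -2, 3, -1, 0, -5, 5
d²: 4, 9, 1, 0, 25, 25; Σd² = 64
ρ = 1 − 6·64/(6·35) = 1 − 384/210 = -0.829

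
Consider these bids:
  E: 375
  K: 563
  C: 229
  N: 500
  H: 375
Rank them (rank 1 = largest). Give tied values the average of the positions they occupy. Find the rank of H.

Sorted (descending): 563, 500, 375, 375, 229
The 2 values of 375 occupy positions 3–4 → average rank (3+4)/2 = 3.5.
H has value 375 → rank 3.5.

3.5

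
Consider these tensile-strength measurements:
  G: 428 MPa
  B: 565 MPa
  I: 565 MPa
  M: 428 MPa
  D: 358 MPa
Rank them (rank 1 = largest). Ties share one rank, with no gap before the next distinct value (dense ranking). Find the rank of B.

1

Sorted (descending): 565, 565, 428, 428, 358
The 2 values of 565 share dense rank 1.
The 2 values of 428 share dense rank 2.
Remaining distinct values take the next consecutive integers.
B has value 565 MPa → rank 1.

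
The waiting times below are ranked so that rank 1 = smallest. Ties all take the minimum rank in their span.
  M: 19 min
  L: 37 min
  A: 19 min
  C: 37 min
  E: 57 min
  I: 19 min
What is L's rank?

4

Sorted (ascending): 19, 19, 19, 37, 37, 57
The 3 values of 19 occupy positions 1–3 → each gets rank 1.
The 2 values of 37 occupy positions 4–5 → each gets rank 4.
L has value 37 min → rank 4.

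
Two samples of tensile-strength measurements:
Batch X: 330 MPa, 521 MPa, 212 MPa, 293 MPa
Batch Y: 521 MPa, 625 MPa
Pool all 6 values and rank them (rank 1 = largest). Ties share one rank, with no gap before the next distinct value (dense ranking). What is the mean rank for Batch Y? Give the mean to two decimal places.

1.50

Sorted (descending): 625, 521, 521, 330, 293, 212
The 2 values of 521 share dense rank 2.
Remaining distinct values take the next consecutive integers.
Batch Y values → pooled ranks: 521→2, 625→1
Mean rank = (2 + 1) / 2 = 1.50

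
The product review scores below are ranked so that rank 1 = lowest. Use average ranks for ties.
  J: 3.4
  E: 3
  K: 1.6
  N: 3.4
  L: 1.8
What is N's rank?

Sorted (ascending): 1.6, 1.8, 3, 3.4, 3.4
The 2 values of 3.4 occupy positions 4–5 → average rank (4+5)/2 = 4.5.
N has value 3.4 → rank 4.5.

4.5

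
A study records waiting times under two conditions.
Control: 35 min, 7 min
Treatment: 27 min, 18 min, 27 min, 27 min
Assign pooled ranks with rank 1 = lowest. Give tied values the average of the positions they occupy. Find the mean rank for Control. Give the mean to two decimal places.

3.50

Sorted (ascending): 7, 18, 27, 27, 27, 35
The 3 values of 27 occupy positions 3–5 → average rank 4.
Control values → pooled ranks: 35→6, 7→1
Mean rank = (6 + 1) / 2 = 3.50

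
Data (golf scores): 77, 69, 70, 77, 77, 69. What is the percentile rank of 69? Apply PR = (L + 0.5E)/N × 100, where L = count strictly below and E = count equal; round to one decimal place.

16.7

N = 6.
Strictly below 69: 0. Equal to 69: 2.
PR = (0 + 0.5·2)/6 × 100 = 16.7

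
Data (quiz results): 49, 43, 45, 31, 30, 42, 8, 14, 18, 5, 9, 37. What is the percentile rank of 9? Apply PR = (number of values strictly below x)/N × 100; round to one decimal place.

16.7

N = 12.
Strictly below 9: 2. Equal to 9: 1.
PR = 2/12 × 100 = 16.7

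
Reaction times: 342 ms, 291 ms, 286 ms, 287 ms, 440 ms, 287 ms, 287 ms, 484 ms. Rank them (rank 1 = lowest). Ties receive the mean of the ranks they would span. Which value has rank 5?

291

Sorted (ascending): 286, 287, 287, 287, 291, 342, 440, 484
The 3 values of 287 occupy positions 2–4 → average rank 3.
Rank 5 → value 291.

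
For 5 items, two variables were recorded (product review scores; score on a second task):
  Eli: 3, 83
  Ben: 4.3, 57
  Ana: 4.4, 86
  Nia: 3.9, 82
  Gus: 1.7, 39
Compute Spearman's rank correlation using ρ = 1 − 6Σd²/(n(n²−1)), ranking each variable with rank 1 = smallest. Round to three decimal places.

Ranks of variable 1: 2, 4, 5, 3, 1
Ranks of variable 2: 4, 2, 5, 3, 1
d = r₁ − r₂: -2, 2, 0, 0, 0
d²: 4, 4, 0, 0, 0; Σd² = 8
ρ = 1 − 6·8/(5·24) = 1 − 48/120 = 0.600

0.600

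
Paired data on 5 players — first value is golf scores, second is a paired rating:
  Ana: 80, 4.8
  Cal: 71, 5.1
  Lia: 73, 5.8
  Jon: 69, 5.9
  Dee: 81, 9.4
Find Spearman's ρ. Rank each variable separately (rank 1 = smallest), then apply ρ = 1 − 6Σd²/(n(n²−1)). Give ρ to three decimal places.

0.100

Ranks of variable 1: 4, 2, 3, 1, 5
Ranks of variable 2: 1, 2, 3, 4, 5
d = r₁ − r₂: 3, 0, 0, -3, 0
d²: 9, 0, 0, 9, 0; Σd² = 18
ρ = 1 − 6·18/(5·24) = 1 − 108/120 = 0.100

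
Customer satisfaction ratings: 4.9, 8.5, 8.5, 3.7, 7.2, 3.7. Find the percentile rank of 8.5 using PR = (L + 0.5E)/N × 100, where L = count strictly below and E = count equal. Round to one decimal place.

83.3

N = 6.
Strictly below 8.5: 4. Equal to 8.5: 2.
PR = (4 + 0.5·2)/6 × 100 = 83.3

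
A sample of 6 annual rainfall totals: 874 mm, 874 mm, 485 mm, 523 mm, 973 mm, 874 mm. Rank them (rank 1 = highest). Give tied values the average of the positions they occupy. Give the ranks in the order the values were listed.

3, 3, 6, 5, 1, 3

Sorted (descending): 973, 874, 874, 874, 523, 485
The 3 values of 874 occupy positions 2–4 → average rank 3.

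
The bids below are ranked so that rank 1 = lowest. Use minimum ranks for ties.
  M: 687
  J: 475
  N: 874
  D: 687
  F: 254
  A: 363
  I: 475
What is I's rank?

3

Sorted (ascending): 254, 363, 475, 475, 687, 687, 874
The 2 values of 475 occupy positions 3–4 → each gets rank 3.
The 2 values of 687 occupy positions 5–6 → each gets rank 5.
I has value 475 → rank 3.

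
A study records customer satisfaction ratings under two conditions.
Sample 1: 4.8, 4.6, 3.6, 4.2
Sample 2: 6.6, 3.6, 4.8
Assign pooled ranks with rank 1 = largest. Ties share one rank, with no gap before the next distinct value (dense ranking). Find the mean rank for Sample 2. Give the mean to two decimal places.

2.67

Sorted (descending): 6.6, 4.8, 4.8, 4.6, 4.2, 3.6, 3.6
The 2 values of 4.8 share dense rank 2.
The 2 values of 3.6 share dense rank 5.
Remaining distinct values take the next consecutive integers.
Sample 2 values → pooled ranks: 6.6→1, 3.6→5, 4.8→2
Mean rank = (1 + 5 + 2) / 3 = 2.67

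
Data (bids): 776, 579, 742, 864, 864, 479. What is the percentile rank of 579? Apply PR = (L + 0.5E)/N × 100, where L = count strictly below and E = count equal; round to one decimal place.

N = 6.
Strictly below 579: 1. Equal to 579: 1.
PR = (1 + 0.5·1)/6 × 100 = 25.0

25.0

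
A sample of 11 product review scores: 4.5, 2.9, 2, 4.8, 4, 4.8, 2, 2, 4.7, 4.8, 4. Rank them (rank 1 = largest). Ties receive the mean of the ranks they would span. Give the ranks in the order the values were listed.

Sorted (descending): 4.8, 4.8, 4.8, 4.7, 4.5, 4, 4, 2.9, 2, 2, 2
The 3 values of 4.8 occupy positions 1–3 → average rank 2.
The 2 values of 4 occupy positions 6–7 → average rank (6+7)/2 = 6.5.
The 3 values of 2 occupy positions 9–11 → average rank 10.

5, 8, 10, 2, 6.5, 2, 10, 10, 4, 2, 6.5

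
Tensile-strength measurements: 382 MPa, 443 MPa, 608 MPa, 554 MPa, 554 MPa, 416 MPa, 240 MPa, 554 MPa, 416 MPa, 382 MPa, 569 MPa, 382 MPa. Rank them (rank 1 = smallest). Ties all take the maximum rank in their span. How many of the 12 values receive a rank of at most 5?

4

Sorted (ascending): 240, 382, 382, 382, 416, 416, 443, 554, 554, 554, 569, 608
The 3 values of 382 occupy positions 2–4 → each gets rank 4.
The 2 values of 416 occupy positions 5–6 → each gets rank 6.
The 3 values of 554 occupy positions 8–10 → each gets rank 10.
Ranks ≤ 5: {1, 4, 4, 4} → 4 values.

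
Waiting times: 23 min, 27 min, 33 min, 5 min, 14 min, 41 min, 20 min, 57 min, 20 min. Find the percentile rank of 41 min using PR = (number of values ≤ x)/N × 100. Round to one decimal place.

N = 9.
Strictly below 41: 7. Equal to 41: 1.
PR = 8/9 × 100 = 88.9

88.9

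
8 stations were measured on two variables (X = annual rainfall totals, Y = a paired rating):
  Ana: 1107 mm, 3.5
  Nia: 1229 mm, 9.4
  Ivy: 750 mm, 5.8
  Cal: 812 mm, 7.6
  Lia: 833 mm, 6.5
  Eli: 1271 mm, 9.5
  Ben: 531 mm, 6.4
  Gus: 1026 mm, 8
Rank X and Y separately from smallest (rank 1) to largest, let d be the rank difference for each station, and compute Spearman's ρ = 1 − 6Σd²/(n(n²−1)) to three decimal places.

Ranks of variable 1: 6, 7, 2, 3, 4, 8, 1, 5
Ranks of variable 2: 1, 7, 2, 5, 4, 8, 3, 6
d = r₁ − r₂: 5, 0, 0, -2, 0, 0, -2, -1
d²: 25, 0, 0, 4, 0, 0, 4, 1; Σd² = 34
ρ = 1 − 6·34/(8·63) = 1 − 204/504 = 0.595

0.595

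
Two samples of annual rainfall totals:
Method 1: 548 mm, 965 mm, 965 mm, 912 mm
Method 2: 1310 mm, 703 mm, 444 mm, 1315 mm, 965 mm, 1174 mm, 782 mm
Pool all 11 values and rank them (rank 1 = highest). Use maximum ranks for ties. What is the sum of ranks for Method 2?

Sorted (descending): 1315, 1310, 1174, 965, 965, 965, 912, 782, 703, 548, 444
The 3 values of 965 occupy positions 4–6 → each gets rank 6.
Method 2 values → pooled ranks: 1310→2, 703→9, 444→11, 1315→1, 965→6, 1174→3, 782→8
Rank sum = 2 + 9 + 11 + 1 + 6 + 3 + 8 = 40

40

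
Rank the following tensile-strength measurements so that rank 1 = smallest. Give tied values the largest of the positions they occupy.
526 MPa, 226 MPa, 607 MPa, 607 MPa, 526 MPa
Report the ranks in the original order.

3, 1, 5, 5, 3

Sorted (ascending): 226, 526, 526, 607, 607
The 2 values of 526 occupy positions 2–3 → each gets rank 3.
The 2 values of 607 occupy positions 4–5 → each gets rank 5.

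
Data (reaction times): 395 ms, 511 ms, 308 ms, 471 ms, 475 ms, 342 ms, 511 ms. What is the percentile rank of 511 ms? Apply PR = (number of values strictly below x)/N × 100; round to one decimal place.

71.4

N = 7.
Strictly below 511: 5. Equal to 511: 2.
PR = 5/7 × 100 = 71.4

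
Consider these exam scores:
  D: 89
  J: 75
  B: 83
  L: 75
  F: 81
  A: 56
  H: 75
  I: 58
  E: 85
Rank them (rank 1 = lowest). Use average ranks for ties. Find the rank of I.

2

Sorted (ascending): 56, 58, 75, 75, 75, 81, 83, 85, 89
The 3 values of 75 occupy positions 3–5 → average rank 4.
I has value 58 → rank 2.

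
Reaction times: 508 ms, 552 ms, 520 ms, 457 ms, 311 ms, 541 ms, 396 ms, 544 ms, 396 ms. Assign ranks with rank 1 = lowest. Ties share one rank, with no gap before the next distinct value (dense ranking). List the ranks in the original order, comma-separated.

Sorted (ascending): 311, 396, 396, 457, 508, 520, 541, 544, 552
The 2 values of 396 share dense rank 2.
Remaining distinct values take the next consecutive integers.

4, 8, 5, 3, 1, 6, 2, 7, 2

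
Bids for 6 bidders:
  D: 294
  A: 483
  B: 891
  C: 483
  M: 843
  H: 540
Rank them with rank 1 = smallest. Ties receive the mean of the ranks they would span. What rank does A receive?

2.5

Sorted (ascending): 294, 483, 483, 540, 843, 891
The 2 values of 483 occupy positions 2–3 → average rank (2+3)/2 = 2.5.
A has value 483 → rank 2.5.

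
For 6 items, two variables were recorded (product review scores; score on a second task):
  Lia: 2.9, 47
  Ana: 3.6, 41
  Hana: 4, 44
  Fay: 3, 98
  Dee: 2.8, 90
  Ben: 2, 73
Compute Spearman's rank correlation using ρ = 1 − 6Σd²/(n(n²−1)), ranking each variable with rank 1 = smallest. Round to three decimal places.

Ranks of variable 1: 3, 5, 6, 4, 2, 1
Ranks of variable 2: 3, 1, 2, 6, 5, 4
d = r₁ − r₂: 0, 4, 4, -2, -3, -3
d²: 0, 16, 16, 4, 9, 9; Σd² = 54
ρ = 1 − 6·54/(6·35) = 1 − 324/210 = -0.543

-0.543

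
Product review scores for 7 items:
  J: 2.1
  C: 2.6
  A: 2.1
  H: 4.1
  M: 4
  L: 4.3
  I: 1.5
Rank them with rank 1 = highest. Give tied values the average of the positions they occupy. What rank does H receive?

2

Sorted (descending): 4.3, 4.1, 4, 2.6, 2.1, 2.1, 1.5
The 2 values of 2.1 occupy positions 5–6 → average rank (5+6)/2 = 5.5.
H has value 4.1 → rank 2.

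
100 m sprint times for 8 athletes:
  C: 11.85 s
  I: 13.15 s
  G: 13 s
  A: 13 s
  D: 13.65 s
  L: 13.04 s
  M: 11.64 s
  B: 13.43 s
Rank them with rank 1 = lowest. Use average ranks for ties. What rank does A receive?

3.5

Sorted (ascending): 11.64, 11.85, 13, 13, 13.04, 13.15, 13.43, 13.65
The 2 values of 13 occupy positions 3–4 → average rank (3+4)/2 = 3.5.
A has value 13 s → rank 3.5.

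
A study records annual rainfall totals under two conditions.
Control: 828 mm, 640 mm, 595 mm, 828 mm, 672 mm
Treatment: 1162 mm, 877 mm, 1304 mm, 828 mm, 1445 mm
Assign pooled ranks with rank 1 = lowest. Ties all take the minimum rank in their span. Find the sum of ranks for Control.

14

Sorted (ascending): 595, 640, 672, 828, 828, 828, 877, 1162, 1304, 1445
The 3 values of 828 occupy positions 4–6 → each gets rank 4.
Control values → pooled ranks: 828→4, 640→2, 595→1, 828→4, 672→3
Rank sum = 4 + 2 + 1 + 4 + 3 = 14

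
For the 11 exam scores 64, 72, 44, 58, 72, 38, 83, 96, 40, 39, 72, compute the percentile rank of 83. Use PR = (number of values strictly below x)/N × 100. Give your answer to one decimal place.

N = 11.
Strictly below 83: 9. Equal to 83: 1.
PR = 9/11 × 100 = 81.8

81.8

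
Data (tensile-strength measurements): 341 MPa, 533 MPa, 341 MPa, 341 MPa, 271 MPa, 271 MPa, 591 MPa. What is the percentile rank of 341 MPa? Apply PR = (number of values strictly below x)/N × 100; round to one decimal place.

28.6

N = 7.
Strictly below 341: 2. Equal to 341: 3.
PR = 2/7 × 100 = 28.6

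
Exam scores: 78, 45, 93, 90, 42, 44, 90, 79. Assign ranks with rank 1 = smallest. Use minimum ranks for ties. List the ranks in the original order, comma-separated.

Sorted (ascending): 42, 44, 45, 78, 79, 90, 90, 93
The 2 values of 90 occupy positions 6–7 → each gets rank 6.

4, 3, 8, 6, 1, 2, 6, 5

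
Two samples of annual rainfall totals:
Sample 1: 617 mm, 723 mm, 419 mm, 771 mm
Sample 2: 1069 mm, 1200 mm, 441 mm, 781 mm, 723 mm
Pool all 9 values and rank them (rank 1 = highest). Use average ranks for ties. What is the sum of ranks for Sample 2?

19.5

Sorted (descending): 1200, 1069, 781, 771, 723, 723, 617, 441, 419
The 2 values of 723 occupy positions 5–6 → average rank (5+6)/2 = 5.5.
Sample 2 values → pooled ranks: 1069→2, 1200→1, 441→8, 781→3, 723→5.5
Rank sum = 2 + 1 + 8 + 3 + 5.5 = 19.5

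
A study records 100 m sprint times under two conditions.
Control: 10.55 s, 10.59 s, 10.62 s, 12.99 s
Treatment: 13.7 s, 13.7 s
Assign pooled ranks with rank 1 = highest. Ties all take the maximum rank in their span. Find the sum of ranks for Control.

Sorted (descending): 13.7, 13.7, 12.99, 10.62, 10.59, 10.55
The 2 values of 13.7 occupy positions 1–2 → each gets rank 2.
Control values → pooled ranks: 10.55→6, 10.59→5, 10.62→4, 12.99→3
Rank sum = 6 + 5 + 4 + 3 = 18

18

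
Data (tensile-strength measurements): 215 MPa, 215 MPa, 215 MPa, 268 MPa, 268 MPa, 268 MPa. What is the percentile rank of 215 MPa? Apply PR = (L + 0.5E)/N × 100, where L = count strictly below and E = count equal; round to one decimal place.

25.0

N = 6.
Strictly below 215: 0. Equal to 215: 3.
PR = (0 + 0.5·3)/6 × 100 = 25.0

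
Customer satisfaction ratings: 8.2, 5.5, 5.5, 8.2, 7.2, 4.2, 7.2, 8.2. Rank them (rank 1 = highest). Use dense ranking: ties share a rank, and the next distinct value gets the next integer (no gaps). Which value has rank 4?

4.2

Sorted (descending): 8.2, 8.2, 8.2, 7.2, 7.2, 5.5, 5.5, 4.2
The 3 values of 8.2 share dense rank 1.
The 2 values of 7.2 share dense rank 2.
The 2 values of 5.5 share dense rank 3.
Remaining distinct values take the next consecutive integers.
Rank 4 → value 4.2.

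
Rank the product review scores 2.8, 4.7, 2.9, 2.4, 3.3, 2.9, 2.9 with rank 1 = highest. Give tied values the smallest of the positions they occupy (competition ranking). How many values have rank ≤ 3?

5

Sorted (descending): 4.7, 3.3, 2.9, 2.9, 2.9, 2.8, 2.4
The 3 values of 2.9 occupy positions 3–5 → each gets rank 3.
Ranks ≤ 3: {1, 2, 3, 3, 3} → 5 values.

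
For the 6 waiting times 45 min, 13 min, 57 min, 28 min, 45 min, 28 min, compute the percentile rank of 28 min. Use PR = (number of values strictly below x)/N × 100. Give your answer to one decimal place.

16.7

N = 6.
Strictly below 28: 1. Equal to 28: 2.
PR = 1/6 × 100 = 16.7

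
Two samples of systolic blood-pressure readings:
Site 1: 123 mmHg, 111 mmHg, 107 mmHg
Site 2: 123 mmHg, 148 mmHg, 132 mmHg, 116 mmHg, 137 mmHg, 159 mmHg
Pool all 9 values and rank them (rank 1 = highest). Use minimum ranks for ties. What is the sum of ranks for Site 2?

22

Sorted (descending): 159, 148, 137, 132, 123, 123, 116, 111, 107
The 2 values of 123 occupy positions 5–6 → each gets rank 5.
Site 2 values → pooled ranks: 123→5, 148→2, 132→4, 116→7, 137→3, 159→1
Rank sum = 5 + 2 + 4 + 7 + 3 + 1 = 22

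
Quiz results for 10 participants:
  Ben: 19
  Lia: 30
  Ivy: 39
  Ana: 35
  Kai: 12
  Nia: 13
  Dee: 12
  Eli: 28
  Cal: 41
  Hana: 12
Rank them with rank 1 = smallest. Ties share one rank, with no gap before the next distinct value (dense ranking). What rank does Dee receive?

Sorted (ascending): 12, 12, 12, 13, 19, 28, 30, 35, 39, 41
The 3 values of 12 share dense rank 1.
Remaining distinct values take the next consecutive integers.
Dee has value 12 → rank 1.

1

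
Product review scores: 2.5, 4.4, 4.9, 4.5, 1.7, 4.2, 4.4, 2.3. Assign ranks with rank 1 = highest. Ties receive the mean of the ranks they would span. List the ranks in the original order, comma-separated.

6, 3.5, 1, 2, 8, 5, 3.5, 7

Sorted (descending): 4.9, 4.5, 4.4, 4.4, 4.2, 2.5, 2.3, 1.7
The 2 values of 4.4 occupy positions 3–4 → average rank (3+4)/2 = 3.5.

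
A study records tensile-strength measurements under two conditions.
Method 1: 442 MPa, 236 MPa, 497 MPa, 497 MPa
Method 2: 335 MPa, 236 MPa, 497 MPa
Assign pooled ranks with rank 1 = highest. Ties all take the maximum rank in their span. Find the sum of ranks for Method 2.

15

Sorted (descending): 497, 497, 497, 442, 335, 236, 236
The 3 values of 497 occupy positions 1–3 → each gets rank 3.
The 2 values of 236 occupy positions 6–7 → each gets rank 7.
Method 2 values → pooled ranks: 335→5, 236→7, 497→3
Rank sum = 5 + 7 + 3 = 15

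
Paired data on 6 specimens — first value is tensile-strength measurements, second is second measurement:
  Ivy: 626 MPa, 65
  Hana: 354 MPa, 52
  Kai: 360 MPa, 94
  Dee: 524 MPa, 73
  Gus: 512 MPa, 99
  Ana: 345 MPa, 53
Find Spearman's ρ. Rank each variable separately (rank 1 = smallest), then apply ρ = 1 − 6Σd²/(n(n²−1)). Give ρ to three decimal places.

Ranks of variable 1: 6, 2, 3, 5, 4, 1
Ranks of variable 2: 3, 1, 5, 4, 6, 2
d = r₁ − r₂: 3, 1, -2, 1, -2, -1
d²: 9, 1, 4, 1, 4, 1; Σd² = 20
ρ = 1 − 6·20/(6·35) = 1 − 120/210 = 0.429

0.429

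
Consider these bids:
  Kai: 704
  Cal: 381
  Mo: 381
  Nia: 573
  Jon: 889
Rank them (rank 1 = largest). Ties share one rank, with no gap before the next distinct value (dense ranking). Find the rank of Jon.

1

Sorted (descending): 889, 704, 573, 381, 381
The 2 values of 381 share dense rank 4.
Remaining distinct values take the next consecutive integers.
Jon has value 889 → rank 1.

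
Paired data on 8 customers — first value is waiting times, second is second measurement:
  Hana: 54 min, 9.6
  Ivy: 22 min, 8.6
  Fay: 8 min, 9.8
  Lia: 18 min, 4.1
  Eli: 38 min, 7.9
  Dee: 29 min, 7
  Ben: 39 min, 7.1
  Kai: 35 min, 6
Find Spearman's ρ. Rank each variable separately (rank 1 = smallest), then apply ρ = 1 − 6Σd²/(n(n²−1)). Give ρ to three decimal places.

Ranks of variable 1: 8, 3, 1, 2, 6, 4, 7, 5
Ranks of variable 2: 7, 6, 8, 1, 5, 3, 4, 2
d = r₁ − r₂: 1, -3, -7, 1, 1, 1, 3, 3
d²: 1, 9, 49, 1, 1, 1, 9, 9; Σd² = 80
ρ = 1 − 6·80/(8·63) = 1 − 480/504 = 0.048

0.048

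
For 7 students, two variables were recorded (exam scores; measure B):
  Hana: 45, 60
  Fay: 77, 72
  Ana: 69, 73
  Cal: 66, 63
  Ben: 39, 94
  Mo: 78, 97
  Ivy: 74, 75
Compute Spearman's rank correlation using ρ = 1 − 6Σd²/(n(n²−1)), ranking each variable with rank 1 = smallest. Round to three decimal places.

Ranks of variable 1: 2, 6, 4, 3, 1, 7, 5
Ranks of variable 2: 1, 3, 4, 2, 6, 7, 5
d = r₁ − r₂: 1, 3, 0, 1, -5, 0, 0
d²: 1, 9, 0, 1, 25, 0, 0; Σd² = 36
ρ = 1 − 6·36/(7·48) = 1 − 216/336 = 0.357

0.357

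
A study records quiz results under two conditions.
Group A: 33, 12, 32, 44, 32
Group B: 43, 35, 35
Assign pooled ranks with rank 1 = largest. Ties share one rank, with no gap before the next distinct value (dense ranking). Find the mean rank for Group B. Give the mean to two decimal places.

Sorted (descending): 44, 43, 35, 35, 33, 32, 32, 12
The 2 values of 35 share dense rank 3.
The 2 values of 32 share dense rank 5.
Remaining distinct values take the next consecutive integers.
Group B values → pooled ranks: 43→2, 35→3, 35→3
Mean rank = (2 + 3 + 3) / 3 = 2.67

2.67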